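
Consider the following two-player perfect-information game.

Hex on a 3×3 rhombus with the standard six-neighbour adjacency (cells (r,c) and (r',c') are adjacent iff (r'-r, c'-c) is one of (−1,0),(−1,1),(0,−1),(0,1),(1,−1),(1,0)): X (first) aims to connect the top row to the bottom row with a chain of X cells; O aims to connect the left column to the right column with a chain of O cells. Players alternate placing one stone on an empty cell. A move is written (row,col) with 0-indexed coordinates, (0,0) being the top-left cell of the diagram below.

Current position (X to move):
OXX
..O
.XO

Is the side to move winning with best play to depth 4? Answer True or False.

X winning at [OXX/..O/.XO]: True

p1 X@[OXX/..O/.XO]: (1,0)[OXX/X.O/.XO]+1* (1,1)[OXX/.XO/.XO]+1 (2,0)[OXX/..O/XXO]+1
p2 O@[OXX/X.O/.XO]: (1,1)[OXX/XOO/.XO]-1* (2,0)[OXX/X.O/OXO]-1
p3 X@[OXX/XOO/.XO]: (2,0)[OXX/XOO/XXO]+1*
p4 O@[OXX/XOO/XXO] terminal -1; root [OXX/..O/.XO] d4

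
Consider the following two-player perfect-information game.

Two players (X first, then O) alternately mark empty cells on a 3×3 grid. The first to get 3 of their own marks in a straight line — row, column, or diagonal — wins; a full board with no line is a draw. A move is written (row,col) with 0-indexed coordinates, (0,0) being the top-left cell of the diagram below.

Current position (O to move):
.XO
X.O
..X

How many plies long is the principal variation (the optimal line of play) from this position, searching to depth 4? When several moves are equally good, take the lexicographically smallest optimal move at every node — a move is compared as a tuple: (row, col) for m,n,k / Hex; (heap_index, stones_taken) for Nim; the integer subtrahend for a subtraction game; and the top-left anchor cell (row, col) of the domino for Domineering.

p1 O@[.XO/X.O/..X]: (0,0)[OXO/X.O/..X]-1* (1,1)[.XO/XOO/..X]-1 (2,0)[.XO/X.O/O.X]-1 (2,1)[.XO/X.O/.OX]-1
p2 X@[OXO/X.O/..X]: (1,1)[OXO/XXO/..X]+0 (2,0)[OXO/X.O/X.X]+0 (2,1)[OXO/X.O/.XX]+1*
p3 O@[OXO/X.O/.XX]: (1,1)[OXO/XOO/.XX]-1* (2,0)[OXO/X.O/OXX]-1
p4 X@[OXO/XOO/.XX]: (2,0)[OXO/XOO/XXX]+1*
p5 O@[OXO/XOO/XXX] terminal -1; root [.XO/X.O/..X] d4

PV length from [.XO/X.O/..X]: 4 plies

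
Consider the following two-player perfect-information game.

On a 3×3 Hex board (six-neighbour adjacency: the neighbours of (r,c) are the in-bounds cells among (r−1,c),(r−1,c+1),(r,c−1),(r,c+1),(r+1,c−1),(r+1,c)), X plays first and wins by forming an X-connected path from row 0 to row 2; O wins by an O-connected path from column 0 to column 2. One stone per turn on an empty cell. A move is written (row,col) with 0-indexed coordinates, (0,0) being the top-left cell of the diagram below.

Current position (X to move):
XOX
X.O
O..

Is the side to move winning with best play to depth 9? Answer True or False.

p1 X@[XOX/X.O/O..]: (1,1)[XOX/XXO/O..]-1* (2,1)[XOX/X.O/OX.]-1 (2,2)[XOX/X.O/O.X]-1
p2 O@[XOX/XXO/O..]: (2,1)[XOX/XXO/OO.]+1* (2,2)[XOX/XXO/O.O]-1
p3 X@[XOX/XXO/OO.] terminal -1; root [XOX/X.O/O..] d9

X winning at [XOX/X.O/O..]: False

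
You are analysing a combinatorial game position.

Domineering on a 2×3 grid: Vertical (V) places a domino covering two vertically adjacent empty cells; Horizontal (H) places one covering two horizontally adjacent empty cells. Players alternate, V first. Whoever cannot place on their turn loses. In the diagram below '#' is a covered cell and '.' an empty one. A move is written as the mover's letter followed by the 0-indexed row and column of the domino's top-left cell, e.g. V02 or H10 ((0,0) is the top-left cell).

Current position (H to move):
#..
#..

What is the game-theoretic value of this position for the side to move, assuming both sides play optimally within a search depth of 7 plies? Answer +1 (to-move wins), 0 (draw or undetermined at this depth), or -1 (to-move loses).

value(#../#.., H) = +1

[#../#..] H move#1: H01:+1/###/#..*, H11:+1/#../###
[###/#..] end (terminal -1, V#2); searched #../#.. to 7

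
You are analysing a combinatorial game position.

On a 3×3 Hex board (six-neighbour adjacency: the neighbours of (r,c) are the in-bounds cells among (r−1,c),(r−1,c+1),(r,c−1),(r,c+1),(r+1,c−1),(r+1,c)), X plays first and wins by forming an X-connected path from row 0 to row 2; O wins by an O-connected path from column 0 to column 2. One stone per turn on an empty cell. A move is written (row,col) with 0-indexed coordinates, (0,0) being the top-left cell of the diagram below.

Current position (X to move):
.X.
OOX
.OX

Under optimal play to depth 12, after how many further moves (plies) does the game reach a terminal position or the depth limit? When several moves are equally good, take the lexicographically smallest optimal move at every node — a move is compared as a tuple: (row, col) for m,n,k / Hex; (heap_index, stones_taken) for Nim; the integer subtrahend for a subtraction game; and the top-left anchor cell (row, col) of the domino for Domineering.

[.X./OOX/.OX] X move#1: (0,0):-1/XX./OOX/.OX, (0,2):+1/.XX/OOX/.OX*, (2,0):-1/.X./OOX/XOX
[.XX/OOX/.OX] end (terminal -1, O#2); searched .X./OOX/.OX to 12

PV length from [.X./OOX/.OX]: 1 ply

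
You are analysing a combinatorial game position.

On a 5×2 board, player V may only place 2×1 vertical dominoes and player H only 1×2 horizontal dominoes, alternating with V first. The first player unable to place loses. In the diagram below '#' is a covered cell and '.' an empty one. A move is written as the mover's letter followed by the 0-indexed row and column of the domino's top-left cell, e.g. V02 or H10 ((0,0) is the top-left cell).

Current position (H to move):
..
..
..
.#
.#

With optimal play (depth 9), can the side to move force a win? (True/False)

[../../../.#/.#] H move#1: H00:-1/##/../../.#/.#, H10:+1/../##/../.#/.#*, H20:-1/../../##/.#/.#
[../##/../.#/.#] V move#2: V20:-1/../##/#./##/.#*, V30:-1/../##/../##/##
[../##/#./##/.#] H move#3: H00:+1/##/##/#./##/.#*
[##/##/#./##/.#] end (terminal -1, V#4); searched ../../../.#/.# to 9

H winning at [../../../.#/.#]: True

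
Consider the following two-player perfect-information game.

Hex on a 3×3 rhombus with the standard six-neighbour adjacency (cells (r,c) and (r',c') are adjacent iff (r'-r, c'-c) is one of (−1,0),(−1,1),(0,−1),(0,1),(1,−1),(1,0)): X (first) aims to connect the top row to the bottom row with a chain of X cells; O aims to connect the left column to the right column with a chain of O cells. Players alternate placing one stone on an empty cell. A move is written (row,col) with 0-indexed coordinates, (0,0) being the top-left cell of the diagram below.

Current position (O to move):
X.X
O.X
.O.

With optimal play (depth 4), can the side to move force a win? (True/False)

ply 1, O at X.X/O.X/.O. | (0,1)=-1→XOX/O.X/.O.; (1,1)=-1→X.X/OOX/.O.; (2,0)=-1→X.X/O.X/OO.; (2,2)=+1→X.X/O.X/.OO*
ply 2, X at X.X/O.X/.OO | (0,1)=-1→XXX/O.X/.OO*; (1,1)=-1→X.X/OXX/.OO; (2,0)=-1→X.X/O.X/XOO
ply 3, O at XXX/O.X/.OO | (1,1)=+1→XXX/OOX/.OO*; (2,0)=+1→XXX/O.X/OOO
ply 4: XXX/OOX/.OO is terminal -1 (X); from X.X/O.X/.O. depth 4

O winning at [X.X/O.X/.O.]: True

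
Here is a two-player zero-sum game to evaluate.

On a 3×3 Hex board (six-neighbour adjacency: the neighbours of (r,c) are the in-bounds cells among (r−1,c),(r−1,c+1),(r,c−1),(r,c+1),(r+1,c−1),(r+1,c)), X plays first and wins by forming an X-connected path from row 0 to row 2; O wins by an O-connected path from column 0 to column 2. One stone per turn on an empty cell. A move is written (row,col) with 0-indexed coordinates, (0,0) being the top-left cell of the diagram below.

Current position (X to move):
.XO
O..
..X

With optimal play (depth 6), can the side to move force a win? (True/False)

X winning at [.XO/O../..X]: True

ply 1, X at .XO/O../..X | (0,0)=-1→XXO/O../..X; (1,1)=+1→.XO/OX./..X*; (1,2)=-1→.XO/O.X/..X; (2,0)=-1→.XO/O../X.X; (2,1)=-1→.XO/O../.XX
ply 2, O at .XO/OX./..X | (0,0)=-1→OXO/OX./..X*; (1,2)=-1→.XO/OXO/..X; (2,0)=-1→.XO/OX./O.X; (2,1)=-1→.XO/OX./.OX
ply 3, X at OXO/OX./..X | (1,2)=+1→OXO/OXX/..X*; (2,0)=+1→OXO/OX./X.X; (2,1)=+1→OXO/OX./.XX
ply 4: OXO/OXX/..X is terminal -1 (O); from .XO/O../..X depth 6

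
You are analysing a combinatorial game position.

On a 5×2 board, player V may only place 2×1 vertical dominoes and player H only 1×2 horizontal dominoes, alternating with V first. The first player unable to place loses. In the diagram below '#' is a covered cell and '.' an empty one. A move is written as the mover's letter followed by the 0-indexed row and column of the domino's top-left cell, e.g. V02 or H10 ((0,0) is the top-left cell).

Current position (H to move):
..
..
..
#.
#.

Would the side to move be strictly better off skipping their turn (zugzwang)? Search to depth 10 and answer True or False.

zugzwang(../../../#./#., H) = False

ply 1, H at ../../../#./#. | H00=-1→##/../../#./#.; H10=+1→../##/../#./#.*; H20=-1→../../##/#./#.
ply 2, V at ../##/../#./#. | V21=-1→../##/.#/##/#.*; V31=-1→../##/../##/##
ply 3, H at ../##/.#/##/#. | H00=+1→##/##/.#/##/#.*
ply 4: ##/##/.#/##/#. is terminal -1 (V); from ../../../#./#. depth 10
suppose H passes — search the same position with V to move:
pass> ply 1, V at ../../../#./#. | V00=+1→#./#./../#./#.*; V01=+1→.#/.#/../#./#.; V10=+1→../#./#./#./#.; V11=+1→../.#/.#/#./#.; V21=-1→../../.#/##/#.; V31=-1→../../../##/##
pass> ply 2, H at #./#./../#./#. | H20=-1→#./#./##/#./#.*
pass> ply 3, V at #./#./##/#./#. | V01=+1→##/##/##/#./#.*; V31=+1→#./#./##/##/##
pass> ply 4: ##/##/##/#./#. is terminal -1 (H); from ../../../#./#. depth 10
for H: play +1, pass -1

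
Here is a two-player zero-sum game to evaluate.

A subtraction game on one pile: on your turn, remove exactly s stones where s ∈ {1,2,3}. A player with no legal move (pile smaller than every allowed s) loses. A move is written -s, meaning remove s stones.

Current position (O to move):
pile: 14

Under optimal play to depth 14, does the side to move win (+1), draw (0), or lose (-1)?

p1 O@[14]: -1[13]-1 -2[12]+1* -3[11]-1
p2 X@[12]: -1[11]-1* -2[10]-1 -3[9]-1
p3 O@[11]: -1[10]-1 -2[9]-1 -3[8]+1*
p4 X@[8]: -1[7]-1* -2[6]-1 -3[5]-1
p5 O@[7]: -1[6]-1 -2[5]-1 -3[4]+1*
p6 X@[4]: -1[3]-1* -2[2]-1 -3[1]-1
p7 O@[3]: -1[2]-1 -2[1]-1 -3[0]+1*
p8 X@[0] terminal -1; root [14] d14

value(14, O) = +1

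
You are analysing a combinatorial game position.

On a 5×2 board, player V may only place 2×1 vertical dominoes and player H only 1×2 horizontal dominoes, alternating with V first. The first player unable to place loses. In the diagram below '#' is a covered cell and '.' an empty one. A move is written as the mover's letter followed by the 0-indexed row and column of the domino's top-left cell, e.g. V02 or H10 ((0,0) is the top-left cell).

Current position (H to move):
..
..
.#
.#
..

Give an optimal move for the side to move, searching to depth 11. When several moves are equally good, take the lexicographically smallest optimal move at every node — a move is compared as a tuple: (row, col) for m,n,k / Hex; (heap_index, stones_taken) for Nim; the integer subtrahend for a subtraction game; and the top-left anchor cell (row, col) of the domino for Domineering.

H's best at [../../.#/.#/..]: H00

[../../.#/.#/..] H move#1: H00:+1/##/../.#/.#/..*, H10:+1/../##/.#/.#/.., H40:-1/../../.#/.#/##
[##/../.#/.#/..] V move#2: V10:-1/##/#./##/.#/..*, V20:-1/##/../##/##/.., V30:-1/##/../.#/##/#.
[##/#./##/.#/..] H move#3: H40:+1/##/#./##/.#/##*
[##/#./##/.#/##] end (terminal -1, V#4); searched ../../.#/.#/.. to 11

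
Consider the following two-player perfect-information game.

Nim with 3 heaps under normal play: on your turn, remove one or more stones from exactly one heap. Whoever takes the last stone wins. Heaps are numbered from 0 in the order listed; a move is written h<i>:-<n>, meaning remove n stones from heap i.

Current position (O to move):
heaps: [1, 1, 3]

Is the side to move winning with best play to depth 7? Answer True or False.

O winning at [(1,1,3)]: True

[(1,1,3)] O move#1: h0:-1:-1/(0,1,3), h1:-1:-1/(1,0,3), h2:-1:-1/(1,1,2), h2:-2:-1/(1,1,1), h2:-3:+1/(1,1,0)*
[(1,1,0)] X move#2: h0:-1:-1/(0,1,0)*, h1:-1:-1/(1,0,0)
[(0,1,0)] O move#3: h1:-1:+1/(0,0,0)*
[(0,0,0)] end (terminal -1, X#4); searched (1,1,3) to 7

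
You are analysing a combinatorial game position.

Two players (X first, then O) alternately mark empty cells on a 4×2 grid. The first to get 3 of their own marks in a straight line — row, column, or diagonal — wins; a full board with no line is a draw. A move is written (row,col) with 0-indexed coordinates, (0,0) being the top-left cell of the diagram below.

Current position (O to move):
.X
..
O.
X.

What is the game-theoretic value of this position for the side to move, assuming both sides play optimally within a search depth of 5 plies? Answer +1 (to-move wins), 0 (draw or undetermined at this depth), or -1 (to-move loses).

p1 O@[.X/../O./X.]: (0,0)[OX/../O./X.]+0* (1,0)[.X/O./O./X.]+0 (1,1)[.X/.O/O./X.]+0 (2,1)[.X/../OO/X.]+0 (3,1)[.X/../O./XO]+0
p2 X@[OX/../O./X.]: (1,0)[OX/X./O./X.]+0* (1,1)[OX/.X/O./X.]-1 (2,1)[OX/../OX/X.]-1 (3,1)[OX/../O./XX]-1
p3 O@[OX/X./O./X.]: (1,1)[OX/XO/O./X.]+0* (2,1)[OX/X./OO/X.]+0 (3,1)[OX/X./O./XO]+0
p4 X@[OX/XO/O./X.]: (2,1)[OX/XO/OX/X.]+0* (3,1)[OX/XO/O./XX]+0
p5 O@[OX/XO/OX/X.]: (3,1)[OX/XO/OX/XO]+0*
p6 X@[OX/XO/OX/XO] terminal +0; root [.X/../O./X.] d5

value(.X/../O./X., O) = 0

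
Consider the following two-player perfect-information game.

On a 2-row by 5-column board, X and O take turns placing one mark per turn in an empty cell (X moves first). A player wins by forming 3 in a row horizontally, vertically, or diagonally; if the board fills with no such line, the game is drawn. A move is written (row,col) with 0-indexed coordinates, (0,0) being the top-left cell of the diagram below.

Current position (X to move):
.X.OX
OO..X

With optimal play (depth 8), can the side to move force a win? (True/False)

X winning at [.X.OX/OO..X]: False

ply 1, X at .X.OX/OO..X | (0,0)=-1→XX.OX/OO..X; (0,2)=-1→.XXOX/OO..X; (1,2)=+0→.X.OX/OOX.X*; (1,3)=-1→.X.OX/OO.XX
ply 2, O at .X.OX/OOX.X | (0,0)=-1→OX.OX/OOX.X; (0,2)=-1→.XOOX/OOX.X; (1,3)=+0→.X.OX/OOXOX*
ply 3, X at .X.OX/OOXOX | (0,0)=+0→XX.OX/OOXOX*; (0,2)=+0→.XXOX/OOXOX
ply 4, O at XX.OX/OOXOX | (0,2)=+0→XXOOX/OOXOX*
ply 5: XXOOX/OOXOX is terminal +0 (X); from .X.OX/OO..X depth 8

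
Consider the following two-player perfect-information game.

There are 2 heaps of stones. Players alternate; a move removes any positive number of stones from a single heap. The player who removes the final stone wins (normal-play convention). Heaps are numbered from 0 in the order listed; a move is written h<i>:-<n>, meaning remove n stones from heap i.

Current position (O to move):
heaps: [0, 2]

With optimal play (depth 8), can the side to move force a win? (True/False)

O winning at [(0,2)]: True

p1 O@[(0,2)]: h1:-1[(0,1)]-1 h1:-2[(0,0)]+1*
p2 X@[(0,0)] terminal -1; root [(0,2)] d8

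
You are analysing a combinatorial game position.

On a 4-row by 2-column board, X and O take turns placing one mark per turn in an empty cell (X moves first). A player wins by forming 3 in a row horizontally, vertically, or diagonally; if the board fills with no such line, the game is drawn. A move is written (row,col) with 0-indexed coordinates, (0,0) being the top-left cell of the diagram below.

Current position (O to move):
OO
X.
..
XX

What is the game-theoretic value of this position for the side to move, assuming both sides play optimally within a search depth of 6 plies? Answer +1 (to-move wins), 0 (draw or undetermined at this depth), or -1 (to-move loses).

value(OO/X./../XX, O) = 0

p1 O@[OO/X./../XX]: (1,1)[OO/XO/../XX]-1 (2,0)[OO/X./O./XX]+0* (2,1)[OO/X./.O/XX]-1
p2 X@[OO/X./O./XX]: (1,1)[OO/XX/O./XX]+0* (2,1)[OO/X./OX/XX]+0
p3 O@[OO/XX/O./XX]: (2,1)[OO/XX/OO/XX]+0*
p4 X@[OO/XX/OO/XX] terminal +0; root [OO/X./../XX] d6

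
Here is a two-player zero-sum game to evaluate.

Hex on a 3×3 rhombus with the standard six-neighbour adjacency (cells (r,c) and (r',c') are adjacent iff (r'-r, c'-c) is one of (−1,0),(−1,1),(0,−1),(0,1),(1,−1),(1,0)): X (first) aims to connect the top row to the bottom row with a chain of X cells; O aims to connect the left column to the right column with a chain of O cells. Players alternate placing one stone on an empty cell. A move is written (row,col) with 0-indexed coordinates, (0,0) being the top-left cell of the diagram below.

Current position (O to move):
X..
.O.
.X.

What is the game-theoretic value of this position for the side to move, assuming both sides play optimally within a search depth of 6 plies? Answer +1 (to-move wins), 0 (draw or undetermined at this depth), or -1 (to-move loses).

value(X../.O./.X., O) = +1

[X../.O./.X.] O move#1: (0,1):+1/XO./.O./.X.*, (0,2):+1/X.O/.O./.X., (1,0):+1/X../OO./.X., (1,2):+1/X../.OO/.X., (2,0):+1/X../.O./OX., (2,2):+1/X../.O./.XO
[XO./.O./.X.] X move#2: (0,2):-1/XOX/.O./.X.*, (1,0):-1/XO./XO./.X., (1,2):-1/XO./.OX/.X., (2,0):-1/XO./.O./XX., (2,2):-1/XO./.O./.XX
[XOX/.O./.X.] O move#3: (1,0):-1/XOX/OO./.X., (1,2):+1/XOX/.OO/.X.*, (2,0):-1/XOX/.O./OX., (2,2):-1/XOX/.O./.XO
[XOX/.OO/.X.] X move#4: (1,0):-1/XOX/XOO/.X.*, (2,0):-1/XOX/.OO/XX., (2,2):-1/XOX/.OO/.XX
[XOX/XOO/.X.] O move#5: (2,0):+1/XOX/XOO/OX.*, (2,2):-1/XOX/XOO/.XO
[XOX/XOO/OX.] end (terminal -1, X#6); searched X../.O./.X. to 6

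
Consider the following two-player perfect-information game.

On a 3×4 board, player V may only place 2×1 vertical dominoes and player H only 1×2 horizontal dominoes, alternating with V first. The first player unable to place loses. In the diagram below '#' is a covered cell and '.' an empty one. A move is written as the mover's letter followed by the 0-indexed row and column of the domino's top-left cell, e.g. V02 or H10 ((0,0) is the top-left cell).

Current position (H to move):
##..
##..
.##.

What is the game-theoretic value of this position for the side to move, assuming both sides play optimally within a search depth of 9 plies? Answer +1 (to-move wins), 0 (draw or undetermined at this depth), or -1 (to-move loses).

ply 1, H at ##../##../.##. | H02=-1→####/##../.##.; H12=+1→##../####/.##.*
ply 2: ##../####/.##. is terminal -1 (V); from ##../##../.##. depth 9

value(##../##../.##., H) = +1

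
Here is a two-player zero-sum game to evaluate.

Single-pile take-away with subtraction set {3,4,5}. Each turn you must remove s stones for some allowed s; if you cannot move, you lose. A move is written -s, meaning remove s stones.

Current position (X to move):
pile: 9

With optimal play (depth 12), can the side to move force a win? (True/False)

X winning at [9]: False

ply 1, X at 9 | -3=-1→6*; -4=-1→5; -5=-1→4
ply 2, O at 6 | -3=-1→3; -4=+1→2*; -5=+1→1
ply 3: 2 is terminal -1 (X); from 9 depth 12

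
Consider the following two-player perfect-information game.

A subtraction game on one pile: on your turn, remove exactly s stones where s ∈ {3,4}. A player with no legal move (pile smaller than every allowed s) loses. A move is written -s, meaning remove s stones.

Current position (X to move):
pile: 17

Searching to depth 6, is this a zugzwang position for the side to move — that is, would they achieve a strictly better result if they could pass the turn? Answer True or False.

zugzwang(17, X) = False

[17] X move#1: -3:+1/14*, -4:-1/13
[14] O move#2: -3:-1/11*, -4:-1/10
[11] X move#3: -3:+1/8*, -4:+1/7
[8] O move#4: -3:-1/5*, -4:-1/4
[5] X move#5: -3:+1/2*, -4:+1/1
[2] end (terminal -1, O#6); searched 17 to 6
if X skipped the turn, O would face:
~ [17] O move#1: -3:+1/14*, -4:-1/13
~ [14] X move#2: -3:-1/11*, -4:-1/10
~ [11] O move#3: -3:+1/8*, -4:+1/7
~ [8] X move#4: -3:-1/5*, -4:-1/4
~ [5] O move#5: -3:+1/2*, -4:+1/1
~ [2] end (terminal -1, X#6); searched 17 to 6
compare (X): move=+1 vs pass=-1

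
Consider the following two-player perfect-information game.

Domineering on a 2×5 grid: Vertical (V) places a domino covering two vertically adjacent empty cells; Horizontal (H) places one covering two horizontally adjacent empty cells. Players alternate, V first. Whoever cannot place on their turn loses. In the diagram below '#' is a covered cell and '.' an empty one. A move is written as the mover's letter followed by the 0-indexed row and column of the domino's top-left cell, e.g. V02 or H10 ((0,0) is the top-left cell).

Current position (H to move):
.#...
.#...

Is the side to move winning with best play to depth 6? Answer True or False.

H winning at [.#.../.#...]: False

[.#.../.#...] H move#1: H02:-1/.###./.#...*, H03:-1/.#.##/.#..., H12:-1/.#.../.###., H13:-1/.#.../.#.##
[.###./.#...] V move#2: V00:-1/####./##..., V04:+1/.####/.#..#*
[.####/.#..#] H move#3: H12:-1/.####/.####*
[.####/.####] V move#4: V00:+1/#####/#####*
[#####/#####] end (terminal -1, H#5); searched .#.../.#... to 6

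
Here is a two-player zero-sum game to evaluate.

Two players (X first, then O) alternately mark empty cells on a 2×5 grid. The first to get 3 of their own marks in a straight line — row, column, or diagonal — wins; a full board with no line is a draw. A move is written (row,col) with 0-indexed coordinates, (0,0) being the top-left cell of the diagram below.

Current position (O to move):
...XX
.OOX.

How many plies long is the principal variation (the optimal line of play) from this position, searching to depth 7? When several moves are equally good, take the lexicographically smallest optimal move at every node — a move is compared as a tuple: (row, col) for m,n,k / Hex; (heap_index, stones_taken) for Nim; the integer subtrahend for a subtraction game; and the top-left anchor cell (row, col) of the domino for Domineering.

p1 O@[...XX/.OOX.]: (0,0)[O..XX/.OOX.]-1 (0,1)[.O.XX/.OOX.]-1 (0,2)[..OXX/.OOX.]+0 (1,0)[...XX/OOOX.]+1* (1,4)[...XX/.OOXO]-1
p2 X@[...XX/OOOX.] terminal -1; root [...XX/.OOX.] d7

PV length from [...XX/.OOX.]: 1 ply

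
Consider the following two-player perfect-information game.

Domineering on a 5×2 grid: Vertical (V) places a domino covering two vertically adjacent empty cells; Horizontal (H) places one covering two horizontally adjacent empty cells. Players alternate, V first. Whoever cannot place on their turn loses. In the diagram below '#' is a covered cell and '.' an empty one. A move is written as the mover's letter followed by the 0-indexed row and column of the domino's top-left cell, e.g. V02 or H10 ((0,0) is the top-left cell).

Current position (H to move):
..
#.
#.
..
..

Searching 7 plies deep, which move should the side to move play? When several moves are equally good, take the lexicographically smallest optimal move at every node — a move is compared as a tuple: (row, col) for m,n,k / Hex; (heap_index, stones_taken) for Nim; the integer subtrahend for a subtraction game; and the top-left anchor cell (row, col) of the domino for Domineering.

[../#./#./../..] H move#1: H00:-1/##/#./#./../.., H30:+1/../#./#./##/..*, H40:+1/../#./#./../##
[../#./#./##/..] V move#2: V01:-1/.#/##/#./##/..*, V11:-1/../##/##/##/..
[.#/##/#./##/..] H move#3: H40:+1/.#/##/#./##/##*
[.#/##/#./##/##] end (terminal -1, V#4); searched ../#./#./../.. to 7

H's best at [../#./#./../..]: H30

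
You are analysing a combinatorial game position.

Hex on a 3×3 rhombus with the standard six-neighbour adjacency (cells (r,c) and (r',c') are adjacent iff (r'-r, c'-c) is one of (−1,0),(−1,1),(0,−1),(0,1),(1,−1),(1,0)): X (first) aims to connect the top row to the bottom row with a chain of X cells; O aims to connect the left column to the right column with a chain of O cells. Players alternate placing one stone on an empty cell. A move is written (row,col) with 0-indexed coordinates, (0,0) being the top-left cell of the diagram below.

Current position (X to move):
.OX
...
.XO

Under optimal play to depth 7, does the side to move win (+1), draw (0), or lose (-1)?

[.OX/.../.XO] X move#1: (0,0):+1/XOX/.../.XO*, (1,0):+1/.OX/X../.XO, (1,1):+1/.OX/.X./.XO, (1,2):+1/.OX/..X/.XO, (2,0):+1/.OX/.../XXO
[XOX/.../.XO] O move#2: (1,0):-1/XOX/O../.XO*, (1,1):-1/XOX/.O./.XO, (1,2):-1/XOX/..O/.XO, (2,0):-1/XOX/.../OXO
[XOX/O../.XO] X move#3: (1,1):+1/XOX/OX./.XO*, (1,2):+1/XOX/O.X/.XO, (2,0):+1/XOX/O../XXO
[XOX/OX./.XO] end (terminal -1, O#4); searched .OX/.../.XO to 7

value(.OX/.../.XO, X) = +1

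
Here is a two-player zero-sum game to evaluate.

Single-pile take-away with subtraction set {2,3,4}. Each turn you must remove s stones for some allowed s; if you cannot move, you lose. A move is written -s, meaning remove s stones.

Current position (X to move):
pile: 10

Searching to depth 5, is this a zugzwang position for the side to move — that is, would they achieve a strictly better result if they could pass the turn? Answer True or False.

zugzwang(10, X) = False

[10] X move#1: -2:-1/8, -3:+1/7*, -4:+1/6
[7] O move#2: -2:-1/5*, -3:-1/4, -4:-1/3
[5] X move#3: -2:-1/3, -3:-1/2, -4:+1/1*
[1] end (terminal -1, O#4); searched 10 to 5
suppose X passes — search the same position with O to move:
pass> [10] O move#1: -2:-1/8, -3:+1/7*, -4:+1/6
pass> [7] X move#2: -2:-1/5*, -3:-1/4, -4:-1/3
pass> [5] O move#3: -2:-1/3, -3:-1/2, -4:+1/1*
pass> [1] end (terminal -1, X#4); searched 10 to 5
for X: play +1, pass -1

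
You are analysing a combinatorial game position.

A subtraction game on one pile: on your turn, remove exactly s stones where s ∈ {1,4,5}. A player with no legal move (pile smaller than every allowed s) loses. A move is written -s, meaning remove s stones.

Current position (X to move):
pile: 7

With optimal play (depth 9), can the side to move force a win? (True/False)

[7] X move#1: -1:-1/6, -4:-1/3, -5:+1/2*
[2] O move#2: -1:-1/1*
[1] X move#3: -1:+1/0*
[0] end (terminal -1, O#4); searched 7 to 9

X winning at [7]: True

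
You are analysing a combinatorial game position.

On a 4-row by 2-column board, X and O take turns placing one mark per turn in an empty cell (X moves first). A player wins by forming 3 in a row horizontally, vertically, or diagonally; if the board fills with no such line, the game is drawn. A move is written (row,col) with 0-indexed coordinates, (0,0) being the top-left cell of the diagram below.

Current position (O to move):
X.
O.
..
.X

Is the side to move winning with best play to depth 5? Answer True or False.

O winning at [X./O./../.X]: False

[X./O./../.X] O move#1: (0,1):+0/XO/O./../.X*, (1,1):+0/X./OO/../.X, (2,0):+0/X./O./O./.X, (2,1):+0/X./O./.O/.X, (3,0):+0/X./O./../OX
[XO/O./../.X] X move#2: (1,1):+0/XO/OX/../.X*, (2,0):+0/XO/O./X./.X, (2,1):+0/XO/O./.X/.X, (3,0):+0/XO/O./../XX
[XO/OX/../.X] O move#3: (2,0):-1/XO/OX/O./.X, (2,1):+0/XO/OX/.O/.X*, (3,0):-1/XO/OX/../OX
[XO/OX/.O/.X] X move#4: (2,0):+0/XO/OX/XO/.X*, (3,0):+0/XO/OX/.O/XX
[XO/OX/XO/.X] O move#5: (3,0):+0/XO/OX/XO/OX*
[XO/OX/XO/OX] end (terminal +0, X#6); searched X./O./../.X to 5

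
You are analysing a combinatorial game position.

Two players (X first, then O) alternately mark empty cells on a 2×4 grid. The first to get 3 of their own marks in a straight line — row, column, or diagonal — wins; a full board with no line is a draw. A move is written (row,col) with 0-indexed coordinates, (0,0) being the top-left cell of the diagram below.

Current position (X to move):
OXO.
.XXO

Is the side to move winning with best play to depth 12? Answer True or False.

X winning at [OXO./.XXO]: True

ply 1, X at OXO./.XXO | (0,3)=+0→OXOX/.XXO; (1,0)=+1→OXO./XXXO*
ply 2: OXO./XXXO is terminal -1 (O); from OXO./.XXO depth 12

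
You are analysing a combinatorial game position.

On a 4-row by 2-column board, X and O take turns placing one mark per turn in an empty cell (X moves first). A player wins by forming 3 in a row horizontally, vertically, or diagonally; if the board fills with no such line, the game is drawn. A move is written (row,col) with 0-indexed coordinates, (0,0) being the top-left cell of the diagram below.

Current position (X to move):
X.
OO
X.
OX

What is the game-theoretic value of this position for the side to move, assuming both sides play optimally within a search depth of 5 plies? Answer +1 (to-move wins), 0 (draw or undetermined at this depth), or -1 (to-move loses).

[X./OO/X./OX] X move#1: (0,1):+0/XX/OO/X./OX*, (2,1):+0/X./OO/XX/OX
[XX/OO/X./OX] O move#2: (2,1):+0/XX/OO/XO/OX*
[XX/OO/XO/OX] end (terminal +0, X#3); searched X./OO/X./OX to 5

value(X./OO/X./OX, X) = 0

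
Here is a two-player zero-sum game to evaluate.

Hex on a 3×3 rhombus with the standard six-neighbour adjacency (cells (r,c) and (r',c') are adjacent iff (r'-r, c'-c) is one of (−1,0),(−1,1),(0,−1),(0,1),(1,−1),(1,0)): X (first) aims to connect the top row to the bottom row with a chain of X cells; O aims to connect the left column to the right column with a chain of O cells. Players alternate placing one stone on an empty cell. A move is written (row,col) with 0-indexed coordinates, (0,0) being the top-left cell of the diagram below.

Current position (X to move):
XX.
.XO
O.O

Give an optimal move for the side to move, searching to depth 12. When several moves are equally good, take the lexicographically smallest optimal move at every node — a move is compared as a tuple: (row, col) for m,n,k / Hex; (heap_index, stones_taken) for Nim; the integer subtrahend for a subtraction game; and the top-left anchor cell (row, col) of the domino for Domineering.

ply 1, X at XX./.XO/O.O | (0,2)=-1→XXX/.XO/O.O; (1,0)=-1→XX./XXO/O.O; (2,1)=+1→XX./.XO/OXO*
ply 2: XX./.XO/OXO is terminal -1 (O); from XX./.XO/O.O depth 12

X's best at [XX./.XO/O.O]: (2,1)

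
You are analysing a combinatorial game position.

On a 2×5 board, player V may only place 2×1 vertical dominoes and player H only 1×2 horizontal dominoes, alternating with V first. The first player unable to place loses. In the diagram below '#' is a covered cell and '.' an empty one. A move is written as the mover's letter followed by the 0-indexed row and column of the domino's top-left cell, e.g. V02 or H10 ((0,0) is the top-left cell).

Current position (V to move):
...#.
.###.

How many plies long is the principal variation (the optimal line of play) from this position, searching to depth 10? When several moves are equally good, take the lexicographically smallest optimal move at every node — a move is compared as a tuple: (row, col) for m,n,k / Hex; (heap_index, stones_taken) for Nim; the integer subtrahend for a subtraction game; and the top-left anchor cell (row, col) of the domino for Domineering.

PV length from [...#./.###.]: 3 plies

p1 V@[...#./.###.]: V00[#..#./####.]+1* V04[...##/.####]-1
p2 H@[#..#./####.]: H01[####./####.]-1*
p3 V@[####./####.]: V04[#####/#####]+1*
p4 H@[#####/#####] terminal -1; root [...#./.###.] d10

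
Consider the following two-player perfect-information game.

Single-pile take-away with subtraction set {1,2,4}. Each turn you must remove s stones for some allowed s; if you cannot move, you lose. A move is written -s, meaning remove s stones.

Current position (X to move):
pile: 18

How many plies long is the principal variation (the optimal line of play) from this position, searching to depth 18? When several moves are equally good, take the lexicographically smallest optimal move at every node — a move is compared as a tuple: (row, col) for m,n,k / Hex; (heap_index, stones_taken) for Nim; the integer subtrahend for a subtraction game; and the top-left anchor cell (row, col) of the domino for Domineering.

ply 1, X at 18 | -1=-1→17*; -2=-1→16; -4=-1→14
ply 2, O at 17 | -1=-1→16; -2=+1→15*; -4=-1→13
ply 3, X at 15 | -1=-1→14*; -2=-1→13; -4=-1→11
ply 4, O at 14 | -1=-1→13; -2=+1→12*; -4=-1→10
ply 5, X at 12 | -1=-1→11*; -2=-1→10; -4=-1→8
ply 6, O at 11 | -1=-1→10; -2=+1→9*; -4=-1→7
ply 7, X at 9 | -1=-1→8*; -2=-1→7; -4=-1→5
ply 8, O at 8 | -1=-1→7; -2=+1→6*; -4=-1→4
ply 9, X at 6 | -1=-1→5*; -2=-1→4; -4=-1→2
ply 10, O at 5 | -1=-1→4; -2=+1→3*; -4=-1→1
ply 11, X at 3 | -1=-1→2*; -2=-1→1
ply 12, O at 2 | -1=-1→1; -2=+1→0*
ply 13: 0 is terminal -1 (X); from 18 depth 18

PV length from [18]: 12 plies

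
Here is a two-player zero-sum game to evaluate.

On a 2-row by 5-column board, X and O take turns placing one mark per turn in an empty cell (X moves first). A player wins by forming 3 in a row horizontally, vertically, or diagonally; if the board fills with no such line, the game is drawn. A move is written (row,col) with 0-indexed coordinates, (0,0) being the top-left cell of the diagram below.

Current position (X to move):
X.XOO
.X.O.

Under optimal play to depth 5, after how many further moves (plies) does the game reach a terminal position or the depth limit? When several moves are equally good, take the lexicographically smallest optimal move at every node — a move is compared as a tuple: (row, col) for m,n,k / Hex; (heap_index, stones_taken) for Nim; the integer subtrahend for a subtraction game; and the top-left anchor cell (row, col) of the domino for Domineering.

PV length from [X.XOO/.X.O.]: 1 ply

[X.XOO/.X.O.] X move#1: (0,1):+1/XXXOO/.X.O.*, (1,0):+1/X.XOO/XX.O., (1,2):+1/X.XOO/.XXO., (1,4):+0/X.XOO/.X.OX
[XXXOO/.X.O.] end (terminal -1, O#2); searched X.XOO/.X.O. to 5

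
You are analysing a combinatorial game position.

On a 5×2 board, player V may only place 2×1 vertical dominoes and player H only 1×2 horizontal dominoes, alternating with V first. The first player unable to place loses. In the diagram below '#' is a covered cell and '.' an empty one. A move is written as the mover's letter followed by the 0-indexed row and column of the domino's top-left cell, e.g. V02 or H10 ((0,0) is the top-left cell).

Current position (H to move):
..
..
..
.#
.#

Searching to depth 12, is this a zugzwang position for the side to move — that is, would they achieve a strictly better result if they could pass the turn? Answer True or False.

ply 1, H at ../../../.#/.# | H00=-1→##/../../.#/.#; H10=+1→../##/../.#/.#*; H20=-1→../../##/.#/.#
ply 2, V at ../##/../.#/.# | V20=-1→../##/#./##/.#*; V30=-1→../##/../##/##
ply 3, H at ../##/#./##/.# | H00=+1→##/##/#./##/.#*
ply 4: ##/##/#./##/.# is terminal -1 (V); from ../../../.#/.# depth 12
suppose H passes — search the same position with V to move:
pass> ply 1, V at ../../../.#/.# | V00=+1→#./#./../.#/.#*; V01=+1→.#/.#/../.#/.#; V10=+1→../#./#./.#/.#; V11=+1→../.#/.#/.#/.#; V20=-1→../../#./##/.#; V30=-1→../../../##/##
pass> ply 2, H at #./#./../.#/.# | H20=-1→#./#./##/.#/.#*
pass> ply 3, V at #./#./##/.#/.# | V01=+1→##/##/##/.#/.#*; V30=+1→#./#./##/##/##
pass> ply 4: ##/##/##/.#/.# is terminal -1 (H); from ../../../.#/.# depth 12
for H: play +1, pass -1

zugzwang(../../../.#/.#, H) = False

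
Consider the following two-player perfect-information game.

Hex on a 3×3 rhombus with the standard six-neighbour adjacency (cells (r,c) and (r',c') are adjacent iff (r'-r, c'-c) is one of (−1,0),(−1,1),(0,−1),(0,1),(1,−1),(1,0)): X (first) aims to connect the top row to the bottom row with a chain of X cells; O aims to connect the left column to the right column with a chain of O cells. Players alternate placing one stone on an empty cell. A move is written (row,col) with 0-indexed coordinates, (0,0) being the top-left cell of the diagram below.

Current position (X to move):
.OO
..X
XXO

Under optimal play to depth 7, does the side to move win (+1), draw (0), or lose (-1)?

value(.OO/..X/XXO, X) = -1

ply 1, X at .OO/..X/XXO | (0,0)=-1→XOO/..X/XXO*; (1,0)=-1→.OO/X.X/XXO; (1,1)=-1→.OO/.XX/XXO
ply 2, O at XOO/..X/XXO | (1,0)=+1→XOO/O.X/XXO*; (1,1)=-1→XOO/.OX/XXO
ply 3: XOO/O.X/XXO is terminal -1 (X); from .OO/..X/XXO depth 7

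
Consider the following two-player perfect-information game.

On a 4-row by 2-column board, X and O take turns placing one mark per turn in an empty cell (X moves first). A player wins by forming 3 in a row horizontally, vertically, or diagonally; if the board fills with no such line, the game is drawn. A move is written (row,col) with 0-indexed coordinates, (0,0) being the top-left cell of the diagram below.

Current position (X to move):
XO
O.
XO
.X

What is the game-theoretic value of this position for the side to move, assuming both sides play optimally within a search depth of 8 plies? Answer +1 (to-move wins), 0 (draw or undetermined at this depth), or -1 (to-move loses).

value(XO/O./XO/.X, X) = 0

p1 X@[XO/O./XO/.X]: (1,1)[XO/OX/XO/.X]+0* (3,0)[XO/O./XO/XX]-1
p2 O@[XO/OX/XO/.X]: (3,0)[XO/OX/XO/OX]+0*
p3 X@[XO/OX/XO/OX] terminal +0; root [XO/O./XO/.X] d8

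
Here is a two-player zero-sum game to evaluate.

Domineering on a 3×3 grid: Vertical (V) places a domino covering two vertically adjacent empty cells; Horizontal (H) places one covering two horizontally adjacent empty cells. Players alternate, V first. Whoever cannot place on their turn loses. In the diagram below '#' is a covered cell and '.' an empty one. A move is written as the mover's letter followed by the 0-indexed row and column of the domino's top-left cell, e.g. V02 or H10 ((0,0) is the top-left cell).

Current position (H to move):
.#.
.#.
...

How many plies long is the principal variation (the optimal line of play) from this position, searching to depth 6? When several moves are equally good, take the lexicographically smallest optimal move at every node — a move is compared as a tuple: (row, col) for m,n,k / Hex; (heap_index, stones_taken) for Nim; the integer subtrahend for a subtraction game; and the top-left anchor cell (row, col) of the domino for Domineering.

[.#./.#./...] H move#1: H20:-1/.#./.#./##.*, H21:-1/.#./.#./.##
[.#./.#./##.] V move#2: V00:+1/##./##./##.*, V02:+1/.##/.##/##., V12:+1/.#./.##/###
[##./##./##.] end (terminal -1, H#3); searched .#./.#./... to 6

PV length from [.#./.#./...]: 2 plies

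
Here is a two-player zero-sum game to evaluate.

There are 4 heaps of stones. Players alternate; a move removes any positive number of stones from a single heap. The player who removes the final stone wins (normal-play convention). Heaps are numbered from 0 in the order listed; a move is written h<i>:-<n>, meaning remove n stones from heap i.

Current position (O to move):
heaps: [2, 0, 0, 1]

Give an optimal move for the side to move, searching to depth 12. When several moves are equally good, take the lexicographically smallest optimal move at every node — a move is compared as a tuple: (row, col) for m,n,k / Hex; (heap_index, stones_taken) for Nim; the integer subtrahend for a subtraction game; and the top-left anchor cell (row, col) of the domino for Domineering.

p1 O@[(2,0,0,1)]: h0:-1[(1,0,0,1)]+1* h0:-2[(0,0,0,1)]-1 h3:-1[(2,0,0,0)]-1
p2 X@[(1,0,0,1)]: h0:-1[(0,0,0,1)]-1* h3:-1[(1,0,0,0)]-1
p3 O@[(0,0,0,1)]: h3:-1[(0,0,0,0)]+1*
p4 X@[(0,0,0,0)] terminal -1; root [(2,0,0,1)] d12

O's best at [(2,0,0,1)]: h0:-1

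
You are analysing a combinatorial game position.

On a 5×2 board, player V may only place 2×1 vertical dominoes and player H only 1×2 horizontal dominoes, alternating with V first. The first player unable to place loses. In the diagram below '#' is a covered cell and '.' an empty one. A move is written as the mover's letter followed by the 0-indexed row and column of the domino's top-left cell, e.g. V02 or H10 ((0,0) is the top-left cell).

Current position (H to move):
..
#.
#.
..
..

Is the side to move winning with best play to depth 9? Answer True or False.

H winning at [../#./#./../..]: True

p1 H@[../#./#./../..]: H00[##/#./#./../..]-1 H30[../#./#./##/..]+1* H40[../#./#./../##]+1
p2 V@[../#./#./##/..]: V01[.#/##/#./##/..]-1* V11[../##/##/##/..]-1
p3 H@[.#/##/#./##/..]: H40[.#/##/#./##/##]+1*
p4 V@[.#/##/#./##/##] terminal -1; root [../#./#./../..] d9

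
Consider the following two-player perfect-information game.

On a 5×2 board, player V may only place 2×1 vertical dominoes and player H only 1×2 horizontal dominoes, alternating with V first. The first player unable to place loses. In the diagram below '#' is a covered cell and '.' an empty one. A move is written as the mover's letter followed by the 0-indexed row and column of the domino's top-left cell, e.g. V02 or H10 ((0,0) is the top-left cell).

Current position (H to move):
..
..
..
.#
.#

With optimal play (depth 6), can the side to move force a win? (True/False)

H winning at [../../../.#/.#]: True

[../../../.#/.#] H move#1: H00:-1/##/../../.#/.#, H10:+1/../##/../.#/.#*, H20:-1/../../##/.#/.#
[../##/../.#/.#] V move#2: V20:-1/../##/#./##/.#*, V30:-1/../##/../##/##
[../##/#./##/.#] H move#3: H00:+1/##/##/#./##/.#*
[##/##/#./##/.#] end (terminal -1, V#4); searched ../../../.#/.# to 6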